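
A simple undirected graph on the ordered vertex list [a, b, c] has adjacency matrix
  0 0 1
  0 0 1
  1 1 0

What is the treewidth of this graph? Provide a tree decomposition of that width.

Every bag has size at most 2, so the width is 2 − 1 = 1 and tw(G) ≤ 1. G has an edge, so its treewidth is at least 1. The upper and lower bounds meet at 1, so that is the treewidth.

Treewidth 1.
One such decomposition:
Bags: B1 = {b, c}  B2 = {a, c}
Tree: B1–B2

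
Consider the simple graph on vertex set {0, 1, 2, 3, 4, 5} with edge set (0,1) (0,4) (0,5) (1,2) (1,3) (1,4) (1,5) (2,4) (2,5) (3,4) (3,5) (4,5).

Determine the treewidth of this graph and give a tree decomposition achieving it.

Treewidth 3.
One such decomposition:
Bags: B1 = {1, 3, 4, 5}  B2 = {1, 2, 4, 5}  B3 = {0, 1, 4, 5}
Tree: B1–B2, B1–B3

The largest bag has 4 vertices, giving width 3; this decomposition certifies tw(G) ≤ 3. Conversely, {0, 1, 4, 5} is a clique of size 4, and the vertices of any clique must share a bag in every tree decomposition; so some bag has ≥ 4 vertices and tw(G) ≥ 3. Therefore the treewidth is 3.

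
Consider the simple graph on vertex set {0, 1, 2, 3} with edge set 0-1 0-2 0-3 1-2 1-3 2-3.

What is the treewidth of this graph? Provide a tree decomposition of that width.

Treewidth 3.
Bags: B1 = {0, 1, 2, 3}
Tree: (single bag)

With just one bag of size 4, the width is 4 − 1 = 3, so tw(G) ≤ 3. Conversely, {0, 1, 2, 3} is a clique of size 4, and the vertices of any clique must share a bag in every tree decomposition; so some bag has ≥ 4 vertices and tw(G) ≥ 3. Combining the bounds, tw(G) = 3.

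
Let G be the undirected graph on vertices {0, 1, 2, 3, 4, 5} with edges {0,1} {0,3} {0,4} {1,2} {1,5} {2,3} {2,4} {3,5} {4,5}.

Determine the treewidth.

A width-3 tree decomposition is:
Bags: B1 = {1, 3, 4, 5}  B2 = {0, 1, 3, 4}  B3 = {1, 2, 3, 4}
Tree: B1–B2, B2–B3
Each bag holds 4 vertices, so the decomposition has width 3, which upper-bounds the treewidth. For the lower bound: the 4 vertex sets {4,5}, {0,1}, {3}, {2} are disjoint, each induces a connected subgraph, and every pair is joined by at least one edge of G. Contracting each set to a single vertex therefore yields K_{4} as a minor, and since treewidth is minor-monotone, tw(G) ≥ tw(K_{4}) = 3. Combining the bounds, tw(G) = 3.

3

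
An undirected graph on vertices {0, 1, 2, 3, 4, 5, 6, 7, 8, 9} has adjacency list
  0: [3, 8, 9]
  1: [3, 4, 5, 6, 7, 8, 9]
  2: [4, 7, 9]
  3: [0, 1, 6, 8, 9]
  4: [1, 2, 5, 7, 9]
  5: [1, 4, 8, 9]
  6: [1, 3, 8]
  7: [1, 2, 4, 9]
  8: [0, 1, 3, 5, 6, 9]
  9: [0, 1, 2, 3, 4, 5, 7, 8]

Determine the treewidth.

3

A width-3 tree decomposition is:
Bags: B1 = {1, 5, 8, 9}  B2 = {1, 4, 5, 9}  B3 = {1, 4, 7, 9}  B4 = {1, 3, 8, 9}  B5 = {1, 3, 6, 8}  B6 = {0, 3, 8, 9}  B7 = {2, 4, 7, 9}
Tree: B1–B2, B2–B3, B1–B4, B4–B5, B4–B6, B3–B7
The largest bag has 4 vertices, giving width 3; this decomposition certifies tw(G) ≤ 3. On the other hand G contains the 4-clique {0, 3, 8, 9}. A clique must lie in a single bag of any decomposition, so no decomposition can have width below 3. Hence tw(G) = 3 exactly.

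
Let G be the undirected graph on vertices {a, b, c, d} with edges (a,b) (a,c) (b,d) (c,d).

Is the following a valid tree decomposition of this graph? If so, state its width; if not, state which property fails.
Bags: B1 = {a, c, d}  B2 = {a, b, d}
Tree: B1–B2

Checking the three conditions: (i) the bags cover all of {a, b, c, d}; (ii) for each edge, some bag contains both endpoints; (iii) the bags containing any fixed vertex form a subtree. All hold, so the decomposition is valid with width 3 − 1 = 2.

Yes; width 2.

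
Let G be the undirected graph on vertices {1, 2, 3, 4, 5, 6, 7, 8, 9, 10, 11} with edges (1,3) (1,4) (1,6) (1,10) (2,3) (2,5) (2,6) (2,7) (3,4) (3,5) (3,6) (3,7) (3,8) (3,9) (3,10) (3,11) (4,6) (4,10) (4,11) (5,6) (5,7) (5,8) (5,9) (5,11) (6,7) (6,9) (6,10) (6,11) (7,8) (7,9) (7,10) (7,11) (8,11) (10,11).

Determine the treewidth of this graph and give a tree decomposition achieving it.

Each bag holds 5 vertices, so the decomposition has width 4, which upper-bounds the treewidth. For the lower bound, the 5 vertices {3, 5, 7, 8, 11} are pairwise adjacent, and any tree decomposition puts a clique entirely inside one bag — forcing width ≥ 4. Therefore the treewidth is 4.

Treewidth 4.
One optimal decomposition is:
Bags: B1 = {3, 5, 6, 7, 11}  B2 = {3, 6, 7, 10, 11}  B3 = {3, 5, 7, 8, 11}  B4 = {3, 5, 6, 7, 9}  B5 = {3, 4, 6, 10, 11}  B6 = {2, 3, 5, 6, 7}  B7 = {1, 3, 4, 6, 10}
Tree: B1–B2, B1–B3, B1–B4, B2–B5, B1–B6, B5–B7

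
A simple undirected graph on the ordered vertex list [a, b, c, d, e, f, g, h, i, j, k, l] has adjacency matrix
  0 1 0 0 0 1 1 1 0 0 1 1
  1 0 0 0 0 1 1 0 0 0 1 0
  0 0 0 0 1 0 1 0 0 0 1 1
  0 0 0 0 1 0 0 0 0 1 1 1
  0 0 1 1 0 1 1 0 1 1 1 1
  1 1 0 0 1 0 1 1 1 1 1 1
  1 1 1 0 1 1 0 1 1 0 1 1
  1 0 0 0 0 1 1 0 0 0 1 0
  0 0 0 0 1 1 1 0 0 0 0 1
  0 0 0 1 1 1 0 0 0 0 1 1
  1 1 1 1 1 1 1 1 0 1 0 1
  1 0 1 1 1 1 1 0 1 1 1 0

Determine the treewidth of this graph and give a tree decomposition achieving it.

Treewidth 4.
One optimal decomposition is:
Bags: B1 = {e, f, g, k, l}  B2 = {a, f, g, k, l}  B3 = {a, f, g, h, k}  B4 = {e, f, g, i, l}  B5 = {c, e, g, k, l}  B6 = {a, b, f, g, k}  B7 = {e, f, j, k, l}  B8 = {d, e, j, k, l}
Tree: B1–B2, B2–B3, B1–B4, B1–B5, B3–B6, B1–B7, B7–B8

Every bag has size at most 5, so the width is 5 − 1 = 4 and tw(G) ≤ 4. Conversely, {d, e, j, k, l} is a clique of size 5, and the vertices of any clique must share a bag in every tree decomposition; so some bag has ≥ 5 vertices and tw(G) ≥ 4. Combining the bounds, tw(G) = 4.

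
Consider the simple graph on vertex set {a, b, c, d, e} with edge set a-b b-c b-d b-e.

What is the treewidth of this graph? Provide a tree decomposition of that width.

Treewidth 1.
One optimal decomposition is:
Bags: B1 = {a, b}  B2 = {b, d}  B3 = {b, c}  B4 = {b, e}
Tree: B1–B2, B1–B3, B2–B4

Every bag has size at most 2, so the width is 2 − 1 = 1 and tw(G) ≤ 1. Since G has at least one edge (e.g. a–b), it is not an edgeless graph, so tw(G) ≥ 1. Therefore the treewidth is 1.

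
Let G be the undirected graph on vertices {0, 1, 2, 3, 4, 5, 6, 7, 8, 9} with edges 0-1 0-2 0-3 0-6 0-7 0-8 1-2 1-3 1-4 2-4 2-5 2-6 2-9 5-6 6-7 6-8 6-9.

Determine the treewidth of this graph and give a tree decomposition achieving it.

The largest bag has 3 vertices, giving width 2; this decomposition certifies tw(G) ≤ 2. Conversely, {0, 1, 2} is a clique of size 3, and the vertices of any clique must share a bag in every tree decomposition; so some bag has ≥ 3 vertices and tw(G) ≥ 2. Therefore the treewidth is 2.

Treewidth 2.
One optimal decomposition is:
Bags: B1 = {0, 1, 2}  B2 = {1, 2, 4}  B3 = {0, 2, 6}  B4 = {0, 6, 7}  B5 = {2, 6, 9}  B6 = {0, 1, 3}  B7 = {2, 5, 6}  B8 = {0, 6, 8}
Tree: B1–B2, B1–B3, B3–B4, B3–B5, B1–B6, B3–B7, B3–B8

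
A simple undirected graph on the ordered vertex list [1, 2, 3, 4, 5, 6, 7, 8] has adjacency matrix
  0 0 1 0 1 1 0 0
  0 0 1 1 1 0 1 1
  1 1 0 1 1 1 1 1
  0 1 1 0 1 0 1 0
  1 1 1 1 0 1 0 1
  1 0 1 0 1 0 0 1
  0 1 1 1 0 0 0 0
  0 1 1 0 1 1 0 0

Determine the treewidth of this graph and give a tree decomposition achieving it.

The largest bag has 4 vertices, giving width 3; this decomposition certifies tw(G) ≤ 3. Conversely, {1, 3, 5, 6} is a clique of size 4, and the vertices of any clique must share a bag in every tree decomposition; so some bag has ≥ 4 vertices and tw(G) ≥ 3. Therefore the treewidth is 3.

Treewidth 3.
Bags: B1 = {2, 3, 4, 5}  B2 = {2, 3, 4, 7}  B3 = {2, 3, 5, 8}  B4 = {3, 5, 6, 8}  B5 = {1, 3, 5, 6}
Tree: B1–B2, B1–B3, B3–B4, B4–B5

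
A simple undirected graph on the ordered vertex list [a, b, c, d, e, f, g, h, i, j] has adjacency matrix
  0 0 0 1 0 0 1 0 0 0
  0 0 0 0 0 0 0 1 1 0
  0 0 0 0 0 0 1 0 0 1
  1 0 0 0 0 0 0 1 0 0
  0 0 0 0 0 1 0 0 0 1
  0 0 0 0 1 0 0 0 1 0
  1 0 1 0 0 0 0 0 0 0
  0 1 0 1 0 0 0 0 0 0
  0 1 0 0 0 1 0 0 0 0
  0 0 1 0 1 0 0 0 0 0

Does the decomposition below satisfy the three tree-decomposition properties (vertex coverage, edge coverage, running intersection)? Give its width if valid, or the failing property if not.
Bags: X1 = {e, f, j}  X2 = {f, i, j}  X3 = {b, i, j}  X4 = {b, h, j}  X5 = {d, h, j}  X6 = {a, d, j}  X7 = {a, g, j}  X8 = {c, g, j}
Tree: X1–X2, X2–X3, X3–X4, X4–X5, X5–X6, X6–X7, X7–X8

Checking the three conditions: (i) the bags cover all of {a, b, c, d, e, f, g, h, i, j}; (ii) for each edge, some bag contains both endpoints; (iii) the bags containing any fixed vertex form a subtree. All hold, so the decomposition is valid with width 3 − 1 = 2.

Yes; width 2.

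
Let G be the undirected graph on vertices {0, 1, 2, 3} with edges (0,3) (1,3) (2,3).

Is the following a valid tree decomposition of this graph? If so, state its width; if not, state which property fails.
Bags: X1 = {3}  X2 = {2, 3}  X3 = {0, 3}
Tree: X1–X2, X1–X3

No — vertex 1 appears in no bag.

A tree decomposition must satisfy three properties: every vertex lies in some bag; for every edge, both endpoints lie together in some bag; and for every vertex, the bags containing it form a connected subtree. Here vertex 1 appears in no bag, so the decomposition is invalid.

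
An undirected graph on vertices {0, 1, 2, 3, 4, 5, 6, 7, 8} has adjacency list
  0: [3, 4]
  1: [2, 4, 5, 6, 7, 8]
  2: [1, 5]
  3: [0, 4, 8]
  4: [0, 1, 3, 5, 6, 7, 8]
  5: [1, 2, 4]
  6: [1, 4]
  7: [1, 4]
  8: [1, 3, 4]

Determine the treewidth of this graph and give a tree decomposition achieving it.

Treewidth 2.
One such decomposition:
Bags: B1 = {1, 4, 5}  B2 = {1, 4, 8}  B3 = {3, 4, 8}  B4 = {1, 2, 5}  B5 = {1, 4, 6}  B6 = {1, 4, 7}  B7 = {0, 3, 4}
Tree: B1–B2, B2–B3, B1–B4, B1–B5, B2–B6, B3–B7

Every bag has size at most 3, so the width is 3 − 1 = 2 and tw(G) ≤ 2. For the lower bound, the 3 vertices {1, 2, 5} are pairwise adjacent, and any tree decomposition puts a clique entirely inside one bag — forcing width ≥ 2. Combining the bounds, tw(G) = 2.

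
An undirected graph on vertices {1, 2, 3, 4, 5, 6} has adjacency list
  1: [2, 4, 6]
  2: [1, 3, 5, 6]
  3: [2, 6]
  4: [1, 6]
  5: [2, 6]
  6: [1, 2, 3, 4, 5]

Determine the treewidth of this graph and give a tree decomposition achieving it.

Every bag has size at most 3, so the width is 3 − 1 = 2 and tw(G) ≤ 2. For the lower bound, the 3 vertices {1, 2, 6} are pairwise adjacent, and any tree decomposition puts a clique entirely inside one bag — forcing width ≥ 2. Hence tw(G) = 2 exactly.

Treewidth 2.
Bags: B1 = {1, 4, 6}  B2 = {1, 2, 6}  B3 = {2, 5, 6}  B4 = {2, 3, 6}
Tree: B1–B2, B2–B3, B3–B4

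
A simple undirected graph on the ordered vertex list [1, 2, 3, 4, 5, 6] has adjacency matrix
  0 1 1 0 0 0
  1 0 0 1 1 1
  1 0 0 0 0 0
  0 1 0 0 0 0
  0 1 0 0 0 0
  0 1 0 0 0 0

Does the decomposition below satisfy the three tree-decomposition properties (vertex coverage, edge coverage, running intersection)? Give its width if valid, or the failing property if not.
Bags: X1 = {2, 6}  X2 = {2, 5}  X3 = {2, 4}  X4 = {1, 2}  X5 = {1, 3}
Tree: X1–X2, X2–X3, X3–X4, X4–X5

Yes; width 1.

Every vertex of G appears in some bag (union = {1, 2, 3, 4, 5, 6}); every edge is covered by a bag; and for each vertex v the set of bags containing v is connected in the bag tree. The decomposition is therefore valid. The largest bag has 2 vertices, so the width is 1.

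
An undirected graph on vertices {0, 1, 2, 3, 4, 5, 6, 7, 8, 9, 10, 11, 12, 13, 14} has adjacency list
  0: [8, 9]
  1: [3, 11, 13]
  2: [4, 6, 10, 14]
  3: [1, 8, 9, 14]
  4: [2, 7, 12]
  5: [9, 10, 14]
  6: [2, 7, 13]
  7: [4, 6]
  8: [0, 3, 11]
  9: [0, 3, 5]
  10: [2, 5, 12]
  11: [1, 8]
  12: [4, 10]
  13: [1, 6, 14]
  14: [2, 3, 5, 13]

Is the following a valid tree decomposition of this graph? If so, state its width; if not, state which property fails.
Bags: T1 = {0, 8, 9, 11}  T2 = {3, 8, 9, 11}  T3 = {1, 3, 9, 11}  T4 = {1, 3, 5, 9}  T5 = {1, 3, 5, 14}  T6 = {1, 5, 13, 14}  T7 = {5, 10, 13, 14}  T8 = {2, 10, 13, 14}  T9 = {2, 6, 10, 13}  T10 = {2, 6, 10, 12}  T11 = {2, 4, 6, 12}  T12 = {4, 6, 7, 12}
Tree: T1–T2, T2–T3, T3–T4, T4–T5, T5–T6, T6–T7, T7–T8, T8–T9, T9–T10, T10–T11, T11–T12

Yes; width 3.

Vertex coverage: the bags together contain {0, 1, 2, 3, 4, 5, 6, 7, 8, 9, 10, 11, 12, 13, 14}, the full vertex set. Edge coverage: each edge of G has both endpoints in at least one bag. Running intersection: for every vertex, the bags containing it form a connected subtree. All three properties hold, so this is a valid tree decomposition of width max|bag| − 1 = 3, and hence tw(G) ≤ 3.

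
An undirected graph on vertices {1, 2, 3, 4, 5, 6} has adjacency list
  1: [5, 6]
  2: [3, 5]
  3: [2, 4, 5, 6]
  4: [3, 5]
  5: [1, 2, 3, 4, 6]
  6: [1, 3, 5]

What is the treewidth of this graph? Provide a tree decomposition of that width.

Every bag has size at most 3, so the width is 3 − 1 = 2 and tw(G) ≤ 2. On the other hand G contains the 3-clique {1, 5, 6}. A clique must lie in a single bag of any decomposition, so no decomposition can have width below 2. Combining the bounds, tw(G) = 2.

Treewidth 2.
One optimal decomposition is:
Bags: B1 = {2, 3, 5}  B2 = {3, 4, 5}  B3 = {3, 5, 6}  B4 = {1, 5, 6}
Tree: B1–B2, B2–B3, B3–B4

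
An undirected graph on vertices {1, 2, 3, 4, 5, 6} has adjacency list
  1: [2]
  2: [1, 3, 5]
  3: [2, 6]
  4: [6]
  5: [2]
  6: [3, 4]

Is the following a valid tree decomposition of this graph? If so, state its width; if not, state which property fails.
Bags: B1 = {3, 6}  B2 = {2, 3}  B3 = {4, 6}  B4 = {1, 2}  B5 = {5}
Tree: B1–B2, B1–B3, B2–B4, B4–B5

A tree decomposition must satisfy three properties: every vertex lies in some bag; for every edge, both endpoints lie together in some bag; and for every vertex, the bags containing it form a connected subtree. Here edge (2,5) lies in no bag, so the decomposition is invalid.

No — edge (2,5) lies in no bag.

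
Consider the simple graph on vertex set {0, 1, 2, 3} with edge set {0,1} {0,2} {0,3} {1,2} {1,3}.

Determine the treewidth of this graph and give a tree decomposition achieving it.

Treewidth 2.
One such decomposition:
Bags: B1 = {0, 1, 2}  B2 = {0, 1, 3}
Tree: B1–B2

The largest bag has 3 vertices, giving width 2; this decomposition certifies tw(G) ≤ 2. On the other hand G contains the 3-clique {0, 1, 2}. A clique must lie in a single bag of any decomposition, so no decomposition can have width below 2. Therefore the treewidth is 2.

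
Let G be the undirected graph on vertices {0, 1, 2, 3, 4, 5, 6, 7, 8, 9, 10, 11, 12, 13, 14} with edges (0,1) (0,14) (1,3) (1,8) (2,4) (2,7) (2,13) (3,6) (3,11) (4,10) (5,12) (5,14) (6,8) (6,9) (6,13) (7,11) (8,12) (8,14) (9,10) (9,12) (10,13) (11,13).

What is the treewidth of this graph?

3

A width-3 tree decomposition is:
Bags: B1 = {2, 4, 7, 11}  B2 = {2, 4, 11, 13}  B3 = {4, 10, 11, 13}  B4 = {3, 10, 11, 13}  B5 = {3, 6, 10, 13}  B6 = {3, 6, 9, 10}  B7 = {1, 3, 6, 9}  B8 = {1, 6, 8, 9}  B9 = {1, 8, 9, 12}  B10 = {0, 1, 8, 12}  B11 = {0, 8, 12, 14}  B12 = {0, 5, 12, 14}
Tree: B1–B2, B2–B3, B3–B4, B4–B5, B5–B6, B6–B7, B7–B8, B8–B9, B9–B10, B10–B11, B11–B12
Every bag has size at most 4, so the width is 4 − 1 = 3 and tw(G) ≤ 3. For the lower bound: the 4 vertex sets {2,4,7}, {11}, {13}, {3,6,9,10} are disjoint, each induces a connected subgraph, and every pair is joined by at least one edge of G. Contracting each set to a single vertex therefore yields K_{4} as a minor, and since treewidth is minor-monotone, tw(G) ≥ tw(K_{4}) = 3. Combining the bounds, tw(G) = 3.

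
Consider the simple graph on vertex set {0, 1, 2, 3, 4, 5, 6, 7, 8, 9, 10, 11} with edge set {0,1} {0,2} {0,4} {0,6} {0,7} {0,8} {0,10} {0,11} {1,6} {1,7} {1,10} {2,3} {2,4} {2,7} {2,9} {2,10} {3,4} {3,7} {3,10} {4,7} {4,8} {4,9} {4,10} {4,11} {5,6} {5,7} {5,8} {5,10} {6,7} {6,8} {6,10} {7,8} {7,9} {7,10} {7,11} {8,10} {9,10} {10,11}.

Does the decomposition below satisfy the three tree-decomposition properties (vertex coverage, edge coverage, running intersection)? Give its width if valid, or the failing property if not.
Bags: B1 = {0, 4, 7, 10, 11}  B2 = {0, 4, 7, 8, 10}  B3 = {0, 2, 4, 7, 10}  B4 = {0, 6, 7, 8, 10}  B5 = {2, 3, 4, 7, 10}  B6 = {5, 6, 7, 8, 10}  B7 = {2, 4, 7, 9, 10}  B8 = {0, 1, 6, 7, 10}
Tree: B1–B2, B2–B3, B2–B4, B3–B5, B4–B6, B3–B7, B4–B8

Checking the three conditions: (i) the bags cover all of {0, 1, 2, 3, 4, 5, 6, 7, 8, 9, 10, 11}; (ii) for each edge, some bag contains both endpoints; (iii) the bags containing any fixed vertex form a subtree. All hold, so the decomposition is valid with width 5 − 1 = 4.

Yes; width 4.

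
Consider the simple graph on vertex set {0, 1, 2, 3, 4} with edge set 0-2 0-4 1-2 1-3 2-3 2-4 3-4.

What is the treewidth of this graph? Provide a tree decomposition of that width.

The largest bag has 3 vertices, giving width 2; this decomposition certifies tw(G) ≤ 2. Conversely, {0, 2, 4} is a clique of size 3, and the vertices of any clique must share a bag in every tree decomposition; so some bag has ≥ 3 vertices and tw(G) ≥ 2. Therefore the treewidth is 2.

Treewidth 2.
One optimal decomposition is:
Bags: B1 = {2, 3, 4}  B2 = {0, 2, 4}  B3 = {1, 2, 3}
Tree: B1–B2, B1–B3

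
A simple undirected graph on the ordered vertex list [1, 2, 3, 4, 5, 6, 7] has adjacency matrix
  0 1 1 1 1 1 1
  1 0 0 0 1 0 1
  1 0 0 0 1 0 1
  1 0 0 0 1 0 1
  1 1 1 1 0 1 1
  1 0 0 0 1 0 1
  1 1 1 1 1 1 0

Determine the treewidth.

A width-3 tree decomposition is:
Bags: B1 = {1, 3, 5, 7}  B2 = {1, 4, 5, 7}  B3 = {1, 5, 6, 7}  B4 = {1, 2, 5, 7}
Tree: B1–B2, B1–B3, B3–B4
Each bag holds 4 vertices, so the decomposition has width 3, which upper-bounds the treewidth. On the other hand G contains the 4-clique {1, 2, 5, 7}. A clique must lie in a single bag of any decomposition, so no decomposition can have width below 3. Combining the bounds, tw(G) = 3.

3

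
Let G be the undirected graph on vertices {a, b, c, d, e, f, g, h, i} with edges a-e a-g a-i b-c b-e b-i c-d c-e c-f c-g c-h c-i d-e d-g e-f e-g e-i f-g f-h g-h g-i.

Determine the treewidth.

A width-3 tree decomposition is:
Bags: B1 = {c, e, f, g}  B2 = {c, e, g, i}  B3 = {b, c, e, i}  B4 = {c, d, e, g}  B5 = {a, e, g, i}  B6 = {c, f, g, h}
Tree: B1–B2, B2–B3, B2–B4, B2–B5, B1–B6
Each bag holds 4 vertices, so the decomposition has width 3, which upper-bounds the treewidth. On the other hand G contains the 4-clique {c, d, e, g}. A clique must lie in a single bag of any decomposition, so no decomposition can have width below 3. Therefore the treewidth is 3.

3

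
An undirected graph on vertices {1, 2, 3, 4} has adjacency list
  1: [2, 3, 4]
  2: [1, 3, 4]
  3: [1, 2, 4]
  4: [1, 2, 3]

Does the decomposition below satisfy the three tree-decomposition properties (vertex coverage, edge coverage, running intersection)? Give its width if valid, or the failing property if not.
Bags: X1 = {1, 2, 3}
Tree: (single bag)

A tree decomposition must satisfy three properties: every vertex lies in some bag; for every edge, both endpoints lie together in some bag; and for every vertex, the bags containing it form a connected subtree. Here vertex 4 appears in no bag, so the decomposition is invalid.

No — vertex 4 appears in no bag.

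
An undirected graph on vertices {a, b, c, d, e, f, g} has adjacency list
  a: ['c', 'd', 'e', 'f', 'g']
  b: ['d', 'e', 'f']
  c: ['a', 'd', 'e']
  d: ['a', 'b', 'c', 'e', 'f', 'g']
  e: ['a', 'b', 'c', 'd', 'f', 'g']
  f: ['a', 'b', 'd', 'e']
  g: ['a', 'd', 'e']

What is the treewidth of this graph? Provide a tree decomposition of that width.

Every bag has size at most 4, so the width is 4 − 1 = 3 and tw(G) ≤ 3. On the other hand G contains the 4-clique {a, d, e, g}. A clique must lie in a single bag of any decomposition, so no decomposition can have width below 3. Combining the bounds, tw(G) = 3.

Treewidth 3.
Bags: B1 = {a, d, e, f}  B2 = {b, d, e, f}  B3 = {a, d, e, g}  B4 = {a, c, d, e}
Tree: B1–B2, B1–B3, B1–B4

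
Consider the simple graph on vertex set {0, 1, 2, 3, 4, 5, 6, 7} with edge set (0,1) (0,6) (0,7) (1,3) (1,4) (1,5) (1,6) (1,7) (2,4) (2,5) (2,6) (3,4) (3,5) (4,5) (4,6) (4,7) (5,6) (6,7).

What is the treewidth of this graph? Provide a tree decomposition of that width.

Each bag holds 4 vertices, so the decomposition has width 3, which upper-bounds the treewidth. Conversely, {0, 1, 6, 7} is a clique of size 4, and the vertices of any clique must share a bag in every tree decomposition; so some bag has ≥ 4 vertices and tw(G) ≥ 3. Therefore the treewidth is 3.

Treewidth 3.
One optimal decomposition is:
Bags: B1 = {1, 4, 6, 7}  B2 = {1, 4, 5, 6}  B3 = {1, 3, 4, 5}  B4 = {0, 1, 6, 7}  B5 = {2, 4, 5, 6}
Tree: B1–B2, B2–B3, B1–B4, B2–B5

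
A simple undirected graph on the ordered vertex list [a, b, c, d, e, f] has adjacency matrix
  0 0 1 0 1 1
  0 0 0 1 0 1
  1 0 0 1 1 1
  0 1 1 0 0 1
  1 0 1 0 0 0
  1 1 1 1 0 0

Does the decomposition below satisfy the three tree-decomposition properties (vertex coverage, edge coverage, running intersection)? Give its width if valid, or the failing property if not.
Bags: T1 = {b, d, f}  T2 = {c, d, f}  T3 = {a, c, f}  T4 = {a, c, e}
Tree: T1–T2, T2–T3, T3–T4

Vertex coverage: the bags together contain {a, b, c, d, e, f}, the full vertex set. Edge coverage: each edge of G has both endpoints in at least one bag. Running intersection: for every vertex, the bags containing it form a connected subtree. All three properties hold, so this is a valid tree decomposition of width max|bag| − 1 = 2, and hence tw(G) ≤ 2.

Yes; width 2.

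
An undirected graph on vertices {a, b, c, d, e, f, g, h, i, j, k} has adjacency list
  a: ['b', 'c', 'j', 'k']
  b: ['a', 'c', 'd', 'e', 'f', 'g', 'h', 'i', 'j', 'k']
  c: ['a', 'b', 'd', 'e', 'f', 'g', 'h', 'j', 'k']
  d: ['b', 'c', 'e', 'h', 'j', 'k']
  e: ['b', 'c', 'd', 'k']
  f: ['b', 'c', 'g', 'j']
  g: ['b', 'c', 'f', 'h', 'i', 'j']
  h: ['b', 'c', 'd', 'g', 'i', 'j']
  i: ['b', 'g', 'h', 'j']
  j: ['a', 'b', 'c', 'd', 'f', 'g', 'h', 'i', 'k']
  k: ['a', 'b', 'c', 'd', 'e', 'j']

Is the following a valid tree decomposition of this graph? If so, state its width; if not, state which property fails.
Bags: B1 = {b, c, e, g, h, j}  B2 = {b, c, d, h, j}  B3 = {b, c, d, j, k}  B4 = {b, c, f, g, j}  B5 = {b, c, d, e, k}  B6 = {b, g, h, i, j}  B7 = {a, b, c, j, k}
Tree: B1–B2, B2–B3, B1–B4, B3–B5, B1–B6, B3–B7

A tree decomposition must satisfy three properties: every vertex lies in some bag; for every edge, both endpoints lie together in some bag; and for every vertex, the bags containing it form a connected subtree. Here bags containing vertex e are not connected in the tree, so the decomposition is invalid.

No — bags containing vertex e are not connected in the tree.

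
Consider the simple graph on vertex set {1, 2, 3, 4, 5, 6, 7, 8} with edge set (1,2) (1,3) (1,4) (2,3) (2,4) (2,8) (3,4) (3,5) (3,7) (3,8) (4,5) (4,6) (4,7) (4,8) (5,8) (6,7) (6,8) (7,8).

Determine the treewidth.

A width-3 tree decomposition is:
Bags: B1 = {2, 3, 4, 8}  B2 = {1, 2, 3, 4}  B3 = {3, 4, 7, 8}  B4 = {3, 4, 5, 8}  B5 = {4, 6, 7, 8}
Tree: B1–B2, B1–B3, B3–B4, B3–B5
Every bag has size at most 4, so the width is 4 − 1 = 3 and tw(G) ≤ 3. Conversely, {2, 3, 4, 8} is a clique of size 4, and the vertices of any clique must share a bag in every tree decomposition; so some bag has ≥ 4 vertices and tw(G) ≥ 3. The upper and lower bounds meet at 3, so that is the treewidth.

3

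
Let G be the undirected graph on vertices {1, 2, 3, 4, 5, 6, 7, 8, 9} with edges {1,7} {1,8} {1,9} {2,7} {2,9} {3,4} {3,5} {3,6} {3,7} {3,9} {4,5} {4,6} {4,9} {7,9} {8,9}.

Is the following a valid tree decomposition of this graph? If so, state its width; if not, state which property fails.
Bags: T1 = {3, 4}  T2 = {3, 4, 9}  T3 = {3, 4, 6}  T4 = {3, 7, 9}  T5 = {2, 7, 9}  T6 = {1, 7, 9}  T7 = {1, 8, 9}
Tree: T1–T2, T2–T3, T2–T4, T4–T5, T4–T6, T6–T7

No — vertex 5 appears in no bag.

A tree decomposition must satisfy three properties: every vertex lies in some bag; for every edge, both endpoints lie together in some bag; and for every vertex, the bags containing it form a connected subtree. Here vertex 5 appears in no bag, so the decomposition is invalid.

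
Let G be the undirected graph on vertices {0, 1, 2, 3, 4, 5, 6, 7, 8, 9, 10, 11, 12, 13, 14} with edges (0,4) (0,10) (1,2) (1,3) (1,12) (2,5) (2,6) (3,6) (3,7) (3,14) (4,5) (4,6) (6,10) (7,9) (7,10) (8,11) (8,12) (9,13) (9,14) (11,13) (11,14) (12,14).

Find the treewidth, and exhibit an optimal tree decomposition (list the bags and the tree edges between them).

The largest bag has 4 vertices, giving width 3; this decomposition certifies tw(G) ≤ 3. For the lower bound: the 4 vertex sets {0,4,5}, {2}, {6}, {1,3,7,10} are disjoint, each induces a connected subgraph, and every pair is joined by at least one edge of G. Contracting each set to a single vertex therefore yields K_{4} as a minor, and since treewidth is minor-monotone, tw(G) ≥ tw(K_{4}) = 3. Therefore the treewidth is 3.

Treewidth 3.
One such decomposition:
Bags: B1 = {0, 2, 4, 5}  B2 = {0, 2, 4, 6}  B3 = {0, 2, 6, 10}  B4 = {1, 2, 6, 10}  B5 = {1, 3, 6, 10}  B6 = {1, 3, 7, 10}  B7 = {1, 3, 7, 12}  B8 = {3, 7, 12, 14}  B9 = {7, 9, 12, 14}  B10 = {8, 9, 12, 14}  B11 = {8, 9, 11, 14}  B12 = {8, 9, 11, 13}
Tree: B1–B2, B2–B3, B3–B4, B4–B5, B5–B6, B6–B7, B7–B8, B8–B9, B9–B10, B10–B11, B11–B12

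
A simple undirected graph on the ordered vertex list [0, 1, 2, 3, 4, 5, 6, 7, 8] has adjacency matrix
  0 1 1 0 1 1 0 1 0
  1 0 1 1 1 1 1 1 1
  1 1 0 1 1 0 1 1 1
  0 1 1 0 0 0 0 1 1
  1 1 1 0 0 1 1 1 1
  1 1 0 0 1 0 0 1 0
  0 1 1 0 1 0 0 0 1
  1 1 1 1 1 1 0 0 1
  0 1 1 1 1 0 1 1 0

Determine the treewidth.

A width-4 tree decomposition is:
Bags: B1 = {0, 1, 2, 4, 7}  B2 = {1, 2, 4, 7, 8}  B3 = {1, 2, 3, 7, 8}  B4 = {0, 1, 4, 5, 7}  B5 = {1, 2, 4, 6, 8}
Tree: B1–B2, B2–B3, B1–B4, B2–B5
Every bag has size at most 5, so the width is 5 − 1 = 4 and tw(G) ≤ 4. Conversely, {1, 2, 3, 7, 8} is a clique of size 5, and the vertices of any clique must share a bag in every tree decomposition; so some bag has ≥ 5 vertices and tw(G) ≥ 4. Therefore the treewidth is 4.

4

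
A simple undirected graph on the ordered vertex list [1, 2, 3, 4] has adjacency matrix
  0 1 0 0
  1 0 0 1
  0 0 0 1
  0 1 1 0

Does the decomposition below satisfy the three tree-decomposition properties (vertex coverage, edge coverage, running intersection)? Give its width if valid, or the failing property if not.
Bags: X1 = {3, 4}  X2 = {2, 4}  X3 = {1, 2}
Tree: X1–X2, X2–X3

Yes; width 1.

Vertex coverage: the bags together contain {1, 2, 3, 4}, the full vertex set. Edge coverage: each edge of G has both endpoints in at least one bag. Running intersection: for every vertex, the bags containing it form a connected subtree. All three properties hold, so this is a valid tree decomposition of width max|bag| − 1 = 1, and hence tw(G) ≤ 1.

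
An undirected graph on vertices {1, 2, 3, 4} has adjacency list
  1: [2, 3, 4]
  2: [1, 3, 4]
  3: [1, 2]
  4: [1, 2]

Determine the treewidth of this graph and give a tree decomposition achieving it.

Each bag holds 3 vertices, so the decomposition has width 2, which upper-bounds the treewidth. Conversely, {1, 2, 3} is a clique of size 3, and the vertices of any clique must share a bag in every tree decomposition; so some bag has ≥ 3 vertices and tw(G) ≥ 2. The upper and lower bounds meet at 2, so that is the treewidth.

Treewidth 2.
One such decomposition:
Bags: B1 = {1, 2, 3}  B2 = {1, 2, 4}
Tree: B1–B2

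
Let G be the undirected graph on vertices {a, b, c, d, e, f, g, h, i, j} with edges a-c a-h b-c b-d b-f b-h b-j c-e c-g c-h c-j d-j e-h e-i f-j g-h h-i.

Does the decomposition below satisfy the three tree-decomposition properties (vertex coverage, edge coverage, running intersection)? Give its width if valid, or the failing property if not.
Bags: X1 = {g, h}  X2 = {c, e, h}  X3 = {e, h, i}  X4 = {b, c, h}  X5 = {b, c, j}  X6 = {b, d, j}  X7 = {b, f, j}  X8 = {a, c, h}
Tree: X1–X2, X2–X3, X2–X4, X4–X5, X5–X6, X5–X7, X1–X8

A tree decomposition must satisfy three properties: every vertex lies in some bag; for every edge, both endpoints lie together in some bag; and for every vertex, the bags containing it form a connected subtree. Here edge (c,g) lies in no bag, so the decomposition is invalid.

No — edge (c,g) lies in no bag.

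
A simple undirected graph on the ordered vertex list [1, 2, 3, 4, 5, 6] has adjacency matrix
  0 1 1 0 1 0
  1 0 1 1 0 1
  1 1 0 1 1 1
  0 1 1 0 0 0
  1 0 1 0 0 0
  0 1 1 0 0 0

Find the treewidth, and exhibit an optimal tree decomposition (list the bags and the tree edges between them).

Treewidth 2.
Bags: B1 = {1, 2, 3}  B2 = {2, 3, 4}  B3 = {1, 3, 5}  B4 = {2, 3, 6}
Tree: B1–B2, B1–B3, B2–B4

Every bag has size at most 3, so the width is 3 − 1 = 2 and tw(G) ≤ 2. On the other hand G contains the 3-clique {1, 2, 3}. A clique must lie in a single bag of any decomposition, so no decomposition can have width below 2. Combining the bounds, tw(G) = 2.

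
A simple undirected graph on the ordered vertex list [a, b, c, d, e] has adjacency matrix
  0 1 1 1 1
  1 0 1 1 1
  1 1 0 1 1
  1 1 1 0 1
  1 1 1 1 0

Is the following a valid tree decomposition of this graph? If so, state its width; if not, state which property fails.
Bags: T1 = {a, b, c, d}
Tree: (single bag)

A tree decomposition must satisfy three properties: every vertex lies in some bag; for every edge, both endpoints lie together in some bag; and for every vertex, the bags containing it form a connected subtree. Here vertex e appears in no bag, so the decomposition is invalid.

No — vertex e appears in no bag.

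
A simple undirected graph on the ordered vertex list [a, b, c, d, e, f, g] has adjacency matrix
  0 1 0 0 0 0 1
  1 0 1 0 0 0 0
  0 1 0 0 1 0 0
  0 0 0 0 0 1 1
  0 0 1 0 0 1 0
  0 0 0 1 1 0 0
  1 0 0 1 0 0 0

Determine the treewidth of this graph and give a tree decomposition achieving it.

Every bag has size at most 3, so the width is 3 − 1 = 2 and tw(G) ≤ 2. For the lower bound, G contains the cycle e–f–d–g–a–b–c–e, so G is not a forest; only forests have treewidth ≤ 1, hence tw(G) ≥ 2. Therefore the treewidth is 2.

Treewidth 2.
Bags: B1 = {d, e, f}  B2 = {d, e, g}  B3 = {a, e, g}  B4 = {a, b, e}  B5 = {b, c, e}
Tree: B1–B2, B2–B3, B3–B4, B4–B5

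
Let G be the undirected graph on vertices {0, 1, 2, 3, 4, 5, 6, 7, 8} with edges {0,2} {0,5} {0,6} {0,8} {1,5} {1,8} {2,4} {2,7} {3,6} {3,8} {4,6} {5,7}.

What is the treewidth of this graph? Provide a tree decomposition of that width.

Each bag holds 4 vertices, so the decomposition has width 3, which upper-bounds the treewidth. For the lower bound: the 4 vertex sets {1,5,7}, {2}, {0}, {3,4,6,8} are disjoint, each induces a connected subgraph, and every pair is joined by at least one edge of G. Contracting each set to a single vertex therefore yields K_{4} as a minor, and since treewidth is minor-monotone, tw(G) ≥ tw(K_{4}) = 3. Combining the bounds, tw(G) = 3.

Treewidth 3.
One optimal decomposition is:
Bags: B1 = {1, 2, 5, 7}  B2 = {0, 1, 2, 5}  B3 = {0, 1, 2, 8}  B4 = {0, 2, 4, 8}  B5 = {0, 4, 6, 8}  B6 = {3, 4, 6, 8}
Tree: B1–B2, B2–B3, B3–B4, B4–B5, B5–B6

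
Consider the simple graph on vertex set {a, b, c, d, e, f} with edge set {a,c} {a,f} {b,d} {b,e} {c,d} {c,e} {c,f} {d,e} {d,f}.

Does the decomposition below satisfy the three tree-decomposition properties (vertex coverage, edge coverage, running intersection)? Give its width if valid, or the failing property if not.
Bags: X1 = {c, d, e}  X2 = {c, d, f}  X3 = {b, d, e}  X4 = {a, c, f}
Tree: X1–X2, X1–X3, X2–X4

Yes; width 2.

Checking the three conditions: (i) the bags cover all of {a, b, c, d, e, f}; (ii) for each edge, some bag contains both endpoints; (iii) the bags containing any fixed vertex form a subtree. All hold, so the decomposition is valid with width 3 − 1 = 2.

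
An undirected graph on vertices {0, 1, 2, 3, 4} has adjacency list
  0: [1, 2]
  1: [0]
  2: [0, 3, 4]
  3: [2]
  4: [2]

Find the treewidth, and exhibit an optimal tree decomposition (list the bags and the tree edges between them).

Treewidth 1.
One optimal decomposition is:
Bags: B1 = {2, 4}  B2 = {0, 2}  B3 = {0, 1}  B4 = {2, 3}
Tree: B1–B2, B2–B3, B1–B4

The largest bag has 2 vertices, giving width 1; this decomposition certifies tw(G) ≤ 1. Since G has at least one edge (e.g. 4–2), it is not an edgeless graph, so tw(G) ≥ 1. The upper and lower bounds meet at 1, so that is the treewidth.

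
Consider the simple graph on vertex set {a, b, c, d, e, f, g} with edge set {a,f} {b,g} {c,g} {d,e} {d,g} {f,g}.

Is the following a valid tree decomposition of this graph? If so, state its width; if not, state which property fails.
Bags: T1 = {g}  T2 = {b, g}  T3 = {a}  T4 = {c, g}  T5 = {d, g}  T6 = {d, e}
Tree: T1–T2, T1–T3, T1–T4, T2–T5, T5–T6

A tree decomposition must satisfy three properties: every vertex lies in some bag; for every edge, both endpoints lie together in some bag; and for every vertex, the bags containing it form a connected subtree. Here vertex f appears in no bag, so the decomposition is invalid.

No — vertex f appears in no bag.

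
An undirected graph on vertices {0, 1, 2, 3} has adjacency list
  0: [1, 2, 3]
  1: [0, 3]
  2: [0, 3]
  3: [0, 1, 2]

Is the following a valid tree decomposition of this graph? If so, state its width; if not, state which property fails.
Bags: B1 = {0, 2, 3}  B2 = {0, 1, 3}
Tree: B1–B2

Yes; width 2.

Checking the three conditions: (i) the bags cover all of {0, 1, 2, 3}; (ii) for each edge, some bag contains both endpoints; (iii) the bags containing any fixed vertex form a subtree. All hold, so the decomposition is valid with width 3 − 1 = 2.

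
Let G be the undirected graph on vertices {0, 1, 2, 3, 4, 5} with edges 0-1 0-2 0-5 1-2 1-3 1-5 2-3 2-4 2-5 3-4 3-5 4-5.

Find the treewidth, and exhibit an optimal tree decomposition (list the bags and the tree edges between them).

Each bag holds 4 vertices, so the decomposition has width 3, which upper-bounds the treewidth. On the other hand G contains the 4-clique {0, 1, 2, 5}. A clique must lie in a single bag of any decomposition, so no decomposition can have width below 3. Combining the bounds, tw(G) = 3.

Treewidth 3.
Bags: B1 = {1, 2, 3, 5}  B2 = {2, 3, 4, 5}  B3 = {0, 1, 2, 5}
Tree: B1–B2, B1–B3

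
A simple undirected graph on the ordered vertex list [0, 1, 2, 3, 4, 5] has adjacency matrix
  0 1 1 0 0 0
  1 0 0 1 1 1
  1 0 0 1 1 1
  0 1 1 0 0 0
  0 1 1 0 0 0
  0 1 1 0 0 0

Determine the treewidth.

A width-2 tree decomposition is:
Bags: B1 = {1, 2, 3}  B2 = {0, 1, 2}  B3 = {1, 2, 4}  B4 = {1, 2, 5}
Tree: B1–B2, B2–B3, B3–B4
Each bag holds 3 vertices, so the decomposition has width 2, which upper-bounds the treewidth. For the lower bound, G contains the cycle 2–3–1–0–2, so G is not a forest; only forests have treewidth ≤ 1, hence tw(G) ≥ 2. Hence tw(G) = 2 exactly.

2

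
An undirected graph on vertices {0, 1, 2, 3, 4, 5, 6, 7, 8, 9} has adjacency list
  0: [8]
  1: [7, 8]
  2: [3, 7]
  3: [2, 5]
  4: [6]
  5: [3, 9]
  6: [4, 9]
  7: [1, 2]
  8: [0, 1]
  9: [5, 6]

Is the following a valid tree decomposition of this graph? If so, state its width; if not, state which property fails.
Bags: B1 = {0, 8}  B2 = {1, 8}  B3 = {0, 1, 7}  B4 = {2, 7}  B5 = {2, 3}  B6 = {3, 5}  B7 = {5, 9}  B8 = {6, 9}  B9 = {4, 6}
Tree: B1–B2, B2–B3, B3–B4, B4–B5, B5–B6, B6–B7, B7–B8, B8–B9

No — bags containing vertex 0 are not connected in the tree.

A tree decomposition must satisfy three properties: every vertex lies in some bag; for every edge, both endpoints lie together in some bag; and for every vertex, the bags containing it form a connected subtree. Here bags containing vertex 0 are not connected in the tree, so the decomposition is invalid.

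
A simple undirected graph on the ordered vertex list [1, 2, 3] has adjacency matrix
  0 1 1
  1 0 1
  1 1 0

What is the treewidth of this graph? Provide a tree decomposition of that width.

Treewidth 2.
One optimal decomposition is:
Bags: B1 = {1, 2, 3}
Tree: (single bag)

With just one bag of size 3, the width is 3 − 1 = 2, so tw(G) ≤ 2. Conversely, {1, 2, 3} is a clique of size 3, and the vertices of any clique must share a bag in every tree decomposition; so some bag has ≥ 3 vertices and tw(G) ≥ 2. Hence tw(G) = 2 exactly.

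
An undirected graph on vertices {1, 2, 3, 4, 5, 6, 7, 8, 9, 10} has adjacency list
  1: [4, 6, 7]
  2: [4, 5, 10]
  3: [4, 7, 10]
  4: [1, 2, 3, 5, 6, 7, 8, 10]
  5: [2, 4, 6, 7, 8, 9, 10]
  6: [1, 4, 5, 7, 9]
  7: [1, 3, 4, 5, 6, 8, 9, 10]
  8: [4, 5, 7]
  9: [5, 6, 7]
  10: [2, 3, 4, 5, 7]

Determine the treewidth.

A width-3 tree decomposition is:
Bags: B1 = {4, 5, 7, 10}  B2 = {4, 5, 6, 7}  B3 = {2, 4, 5, 10}  B4 = {3, 4, 7, 10}  B5 = {1, 4, 6, 7}  B6 = {4, 5, 7, 8}  B7 = {5, 6, 7, 9}
Tree: B1–B2, B1–B3, B1–B4, B2–B5, B1–B6, B2–B7
Every bag has size at most 4, so the width is 4 − 1 = 3 and tw(G) ≤ 3. For the lower bound, the 4 vertices {5, 6, 7, 9} are pairwise adjacent, and any tree decomposition puts a clique entirely inside one bag — forcing width ≥ 3. The upper and lower bounds meet at 3, so that is the treewidth.

3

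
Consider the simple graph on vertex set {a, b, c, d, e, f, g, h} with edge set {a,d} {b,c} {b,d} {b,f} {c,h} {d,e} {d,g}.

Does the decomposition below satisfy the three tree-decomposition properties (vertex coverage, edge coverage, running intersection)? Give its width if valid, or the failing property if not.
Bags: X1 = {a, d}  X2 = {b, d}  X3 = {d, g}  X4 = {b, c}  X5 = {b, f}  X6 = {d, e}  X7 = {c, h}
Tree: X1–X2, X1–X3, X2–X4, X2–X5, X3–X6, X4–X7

Vertex coverage: the bags together contain {a, b, c, d, e, f, g, h}, the full vertex set. Edge coverage: each edge of G has both endpoints in at least one bag. Running intersection: for every vertex, the bags containing it form a connected subtree. All three properties hold, so this is a valid tree decomposition of width max|bag| − 1 = 1, and hence tw(G) ≤ 1.

Yes; width 1.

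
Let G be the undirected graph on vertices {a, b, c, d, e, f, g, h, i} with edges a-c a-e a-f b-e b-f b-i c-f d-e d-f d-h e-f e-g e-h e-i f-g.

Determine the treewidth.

A width-2 tree decomposition is:
Bags: B1 = {a, e, f}  B2 = {b, e, f}  B3 = {d, e, f}  B4 = {e, f, g}  B5 = {b, e, i}  B6 = {a, c, f}  B7 = {d, e, h}
Tree: B1–B2, B1–B3, B1–B4, B2–B5, B1–B6, B3–B7
Each bag holds 3 vertices, so the decomposition has width 2, which upper-bounds the treewidth. For the lower bound, the 3 vertices {d, e, h} are pairwise adjacent, and any tree decomposition puts a clique entirely inside one bag — forcing width ≥ 2. Hence tw(G) = 2 exactly.

2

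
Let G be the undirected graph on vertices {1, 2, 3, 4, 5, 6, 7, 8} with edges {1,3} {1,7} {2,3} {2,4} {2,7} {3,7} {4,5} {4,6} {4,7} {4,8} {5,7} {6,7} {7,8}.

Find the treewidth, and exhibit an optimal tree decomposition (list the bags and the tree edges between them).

Treewidth 2.
Bags: B1 = {1, 3, 7}  B2 = {2, 3, 7}  B3 = {2, 4, 7}  B4 = {4, 5, 7}  B5 = {4, 7, 8}  B6 = {4, 6, 7}
Tree: B1–B2, B2–B3, B3–B4, B3–B5, B4–B6

The largest bag has 3 vertices, giving width 2; this decomposition certifies tw(G) ≤ 2. Conversely, {1, 3, 7} is a clique of size 3, and the vertices of any clique must share a bag in every tree decomposition; so some bag has ≥ 3 vertices and tw(G) ≥ 2. Hence tw(G) = 2 exactly.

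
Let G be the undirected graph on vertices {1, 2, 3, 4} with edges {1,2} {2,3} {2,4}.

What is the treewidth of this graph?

1

A width-1 tree decomposition is:
Bags: B1 = {1, 2}  B2 = {2, 3}  B3 = {2, 4}
Tree: B1–B2, B1–B3
Each bag holds 2 vertices, so the decomposition has width 1, which upper-bounds the treewidth. G has an edge, so its treewidth is at least 1. Combining the bounds, tw(G) = 1.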